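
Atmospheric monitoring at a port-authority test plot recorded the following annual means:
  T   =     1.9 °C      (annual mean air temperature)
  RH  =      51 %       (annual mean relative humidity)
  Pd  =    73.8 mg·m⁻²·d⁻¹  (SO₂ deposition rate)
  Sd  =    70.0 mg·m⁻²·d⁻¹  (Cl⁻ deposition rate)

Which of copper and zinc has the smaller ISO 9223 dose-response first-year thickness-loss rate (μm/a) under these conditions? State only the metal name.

copper

copper: f(T) = +0.126·(T−10) [T≤10 °C] = -1.0206
  SO₂ term: 0.0053·73.8^0.26·exp(0.059·51-1.0206) = 0.1184
  Cl⁻ term: 0.01025·70.0^0.27·exp(0.036·51+0.049·1.9) = 0.2222
  sum: 0.1184 + 0.2222 → r_corr = 0.3406 μm/a
zinc: temperature factor f = +0.038·(-8.1) = -0.3078
  SO₂ term: 0.0129·73.8^0.44·exp(0.046·51-0.3078) = 0.6572
  Sd branch = 0.0175·Sd^0.57·e^(0.008·RH+0.085·T) = 0.3484 μm/a
  r_corr = 0.6572 + 0.3484 = 1.006 μm/a
Ordering by μm/a: zinc (1.01) > copper (0.341)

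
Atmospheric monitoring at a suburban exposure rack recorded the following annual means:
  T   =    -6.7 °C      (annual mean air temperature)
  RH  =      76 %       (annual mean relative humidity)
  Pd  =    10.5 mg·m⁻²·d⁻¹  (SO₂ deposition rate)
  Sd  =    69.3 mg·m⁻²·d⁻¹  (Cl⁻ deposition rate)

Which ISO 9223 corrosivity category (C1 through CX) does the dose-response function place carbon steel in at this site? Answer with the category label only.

carbon steel: f(T) = +0.150·(T−10) [T≤10 °C] = -2.5050
  SO₂ term: 1.77·10.5^0.52·exp(0.02·76-2.5050) = 2.245
  Sd branch = 0.102·Sd^0.62·e^(0.033·RH+0.04·T) = 13.26 μm/a
  sum: 2.245 + 13.26 → r_corr = 15.51 μm/a
Category bounds: 1.3…25 μm/a bracket r_corr ⇒ C2

C2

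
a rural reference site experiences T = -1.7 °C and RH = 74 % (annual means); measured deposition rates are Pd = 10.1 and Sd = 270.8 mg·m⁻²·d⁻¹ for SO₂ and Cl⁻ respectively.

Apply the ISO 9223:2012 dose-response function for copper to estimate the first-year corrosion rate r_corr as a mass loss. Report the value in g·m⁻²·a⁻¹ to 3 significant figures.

copper: temperature factor f = +0.126·(-11.7) = -1.4742
  Pd branch = 0.0053·Pd^0.26·e^(0.059·RH+f) = 0.1743 μm/a
  Sd branch = 0.01025·Sd^0.27·e^(0.036·RH+0.049·T) = 0.6142 μm/a
  r_corr = 0.1743 + 0.6142 = 0.7885 μm/a
Convert to mass loss: 0.7885 μm/a × 8.96 g/cm³ = 7.065 g·m⁻²·a⁻¹

r_corr = 7.07 g·m⁻²·a⁻¹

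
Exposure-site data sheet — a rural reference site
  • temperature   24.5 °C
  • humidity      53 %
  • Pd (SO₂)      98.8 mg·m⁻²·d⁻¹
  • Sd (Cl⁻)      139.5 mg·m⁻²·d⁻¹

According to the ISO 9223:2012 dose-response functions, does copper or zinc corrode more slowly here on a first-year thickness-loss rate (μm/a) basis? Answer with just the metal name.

copper

copper: temperature factor f = -0.080·(14.5) = -1.1600
  SO₂ term: 0.0053·98.8^0.26·exp(0.059·53-1.1600) = 0.1251
  Sd branch = 0.01025·Sd^0.27·e^(0.036·RH+0.049·T) = 0.8705 μm/a
  sum: 0.1251 + 0.8705 → r_corr = 0.9956 μm/a
zinc: T>10 °C ⇒ hinge -0.071·(24.5−10) = -1.0295
  Pd branch = 0.0129·Pd^0.44·e^(0.046·RH+f) = 0.3981 μm/a
  Cl⁻ term: 0.0175·139.5^0.57·exp(0.008·53+0.085·24.5) = 3.581
  sum: 0.3981 + 3.581 → r_corr = 3.979 μm/a
Ordering by μm/a: zinc (3.98) > copper (0.996)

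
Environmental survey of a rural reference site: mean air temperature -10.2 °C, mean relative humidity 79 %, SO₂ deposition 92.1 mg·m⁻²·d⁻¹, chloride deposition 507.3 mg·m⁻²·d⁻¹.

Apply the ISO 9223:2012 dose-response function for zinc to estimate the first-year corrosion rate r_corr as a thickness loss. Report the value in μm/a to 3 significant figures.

r_corr = 2.14 μm/a

zinc: f(T) = +0.038·(T−10) [T≤10 °C] = -0.7676
  SO₂ term: 0.0129·92.1^0.44·exp(0.046·79-0.7676) = 1.659
  Cl⁻ term: 0.0175·507.3^0.57·exp(0.008·79+0.085·-10.2) = 0.4819
  r_corr = 1.659 + 0.4819 = 2.14 μm/a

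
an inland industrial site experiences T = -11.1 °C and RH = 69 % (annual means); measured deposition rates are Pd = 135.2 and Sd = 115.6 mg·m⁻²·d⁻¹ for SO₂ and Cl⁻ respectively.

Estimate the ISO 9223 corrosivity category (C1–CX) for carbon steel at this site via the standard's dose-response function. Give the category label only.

C2

carbon steel: temperature factor f = +0.150·(-21.1) = -3.1650
  Pd branch = 1.77·Pd^0.52·e^(0.02·RH+f) = 3.809 μm/a
  Cl⁻ term: 0.102·115.6^0.62·exp(0.033·69+0.04·-11.1) = 12.13
  sum: 3.809 + 12.13 → r_corr = 15.93 μm/a
ISO 9223 Table 2 (carbon steel): 1.3 < 15.9 ≤ 25 μm/a ⇒ C2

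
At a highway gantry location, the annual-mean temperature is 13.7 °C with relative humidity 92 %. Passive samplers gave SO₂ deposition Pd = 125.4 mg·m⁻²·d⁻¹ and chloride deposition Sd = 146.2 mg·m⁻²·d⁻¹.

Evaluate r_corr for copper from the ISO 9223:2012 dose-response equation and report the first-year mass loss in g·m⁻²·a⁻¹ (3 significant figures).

copper: temperature factor f = -0.080·(3.7) = -0.2960
  sulphur-dioxide contribution → 3.152 μm/a
  chloride contribution → 2.114 μm/a
  ⇒ r_corr(copper) = 5.267 μm/a
Convert to mass loss: 5.267 μm/a × 8.96 g/cm³ = 47.19 g·m⁻²·a⁻¹

r_corr = 47.2 g·m⁻²·a⁻¹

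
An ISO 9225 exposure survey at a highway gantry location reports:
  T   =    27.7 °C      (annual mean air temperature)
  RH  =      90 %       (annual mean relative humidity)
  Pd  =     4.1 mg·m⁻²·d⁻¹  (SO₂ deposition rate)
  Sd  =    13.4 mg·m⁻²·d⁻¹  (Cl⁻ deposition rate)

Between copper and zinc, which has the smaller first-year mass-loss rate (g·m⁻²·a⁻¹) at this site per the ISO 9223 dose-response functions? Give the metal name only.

zinc

copper: T>10 °C ⇒ hinge -0.080·(27.7−10) = -1.4160
  Pd branch = 0.0053·Pd^0.26·e^(0.059·RH+f) = 0.3756 μm/a
  Cl⁻ term: 0.01025·13.4^0.27·exp(0.036·90+0.049·27.7) = 2.049
  r_corr = 0.3756 + 2.049 = 2.425 μm/a
  mass loss = 2.425 μm/a × 8.96 g/cm³ = 21.73 g·m⁻²·a⁻¹
zinc: temperature factor f = -0.071·(17.7) = -1.2567
  Pd branch = 0.0129·Pd^0.44·e^(0.046·RH+f) = 0.429 μm/a
  Cl⁻ term: 0.0175·13.4^0.57·exp(0.008·90+0.085·27.7) = 1.662
  r_corr = 0.429 + 1.662 = 2.091 μm/a
  mass loss = 2.091 μm/a × 7.14 g/cm³ = 14.93 g·m⁻²·a⁻¹
Ordering by g·m⁻²·a⁻¹: copper (21.7) > zinc (14.9)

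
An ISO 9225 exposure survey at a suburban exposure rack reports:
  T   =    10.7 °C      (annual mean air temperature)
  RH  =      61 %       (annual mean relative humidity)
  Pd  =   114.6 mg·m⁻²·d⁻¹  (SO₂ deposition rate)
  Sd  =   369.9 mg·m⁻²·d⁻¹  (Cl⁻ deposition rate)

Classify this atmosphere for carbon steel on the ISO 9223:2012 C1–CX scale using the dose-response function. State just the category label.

C5

carbon steel: temperature factor f = -0.054·(0.7) = -0.0378
  sulphur-dioxide contribution → 67.95 μm/a
  chloride contribution → 45.81 μm/a
  ⇒ r_corr(carbon steel) = 113.8 μm/a
ISO 9223 Table 2 (carbon steel): 80 < 114 ≤ 200 μm/a ⇒ C5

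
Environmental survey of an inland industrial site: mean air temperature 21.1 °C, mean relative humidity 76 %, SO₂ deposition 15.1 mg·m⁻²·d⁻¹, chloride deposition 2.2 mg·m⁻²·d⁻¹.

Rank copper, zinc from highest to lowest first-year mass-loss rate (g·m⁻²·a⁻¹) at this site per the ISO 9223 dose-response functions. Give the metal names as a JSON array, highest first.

copper: temperature factor f = -0.080·(11.1) = -0.8880
  sulphur-dioxide contribution → 0.3913 μm/a
  chloride contribution → 0.5501 μm/a
  ⇒ r_corr(copper) = 0.9414 μm/a
  mass loss = 0.9414 μm/a × 8.96 g/cm³ = 8.435 g·m⁻²·a⁻¹
zinc: T>10 °C ⇒ hinge -0.071·(21.1−10) = -0.7881
  sulphur-dioxide contribution → 0.6388 μm/a
  chloride contribution → 0.3028 μm/a
  total first-year rate 0.9416 μm/a
  mass loss = 0.9416 μm/a × 7.14 g/cm³ = 6.723 g·m⁻²·a⁻¹
Ordering by g·m⁻²·a⁻¹: copper (8.43) > zinc (6.72)

["copper", "zinc"]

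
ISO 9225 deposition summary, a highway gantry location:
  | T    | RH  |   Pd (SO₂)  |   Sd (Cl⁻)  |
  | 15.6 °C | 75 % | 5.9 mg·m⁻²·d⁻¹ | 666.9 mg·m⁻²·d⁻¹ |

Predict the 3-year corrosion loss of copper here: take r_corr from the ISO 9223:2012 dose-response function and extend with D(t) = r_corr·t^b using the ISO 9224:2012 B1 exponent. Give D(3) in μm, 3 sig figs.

D(3) = 4.88 μm

copper: T>10 °C ⇒ hinge -0.080·(15.6−10) = -0.4480
  sulphur-dioxide contribution → 0.4486 μm/a
  chloride contribution → 1.896 μm/a
  total first-year rate 2.344 μm/a
Power-law: D(3) = r_corr · 3^0.667
  D(3) = 2.344 × 3^0.667 = 2.344 × 2.081 = 4.878 μm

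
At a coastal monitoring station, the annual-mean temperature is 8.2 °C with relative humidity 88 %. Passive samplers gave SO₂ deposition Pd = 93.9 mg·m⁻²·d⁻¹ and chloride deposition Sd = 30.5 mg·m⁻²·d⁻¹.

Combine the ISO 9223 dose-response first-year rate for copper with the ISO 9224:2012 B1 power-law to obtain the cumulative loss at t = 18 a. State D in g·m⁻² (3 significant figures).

copper: T≤10 °C ⇒ hinge +0.126·(8.2−10) = -0.2268
  Pd branch = 0.0053·Pd^0.26·e^(0.059·RH+f) = 2.475 μm/a
  Sd branch = 0.01025·Sd^0.27·e^(0.036·RH+0.049·T) = 0.9159 μm/a
  sum: 2.475 + 0.9159 → r_corr = 3.391 μm/a
Long-term exponent b (ISO 9224 Table 2, B1) = 0.667
  D(18) = 3.391 × 18^0.667 = 3.391 × 6.875 = 23.31 μm
  Mass loss = 23.31 μm × 8.96 g/cm³ = 208.9 g·m⁻²

D(18) = 209 g·m⁻²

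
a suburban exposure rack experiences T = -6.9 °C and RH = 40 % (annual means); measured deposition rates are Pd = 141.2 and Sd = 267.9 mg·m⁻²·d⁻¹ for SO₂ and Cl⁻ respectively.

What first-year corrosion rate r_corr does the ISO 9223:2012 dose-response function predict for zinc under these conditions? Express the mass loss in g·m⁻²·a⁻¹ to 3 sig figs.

r_corr = 5.01 g·m⁻²·a⁻¹

zinc: T≤10 °C ⇒ hinge +0.038·(-6.9−10) = -0.6422
  Pd branch = 0.0129·Pd^0.44·e^(0.046·RH+f) = 0.3773 μm/a
  Sd branch = 0.0175·Sd^0.57·e^(0.008·RH+0.085·T) = 0.3245 μm/a
  r_corr = 0.3773 + 0.3245 = 0.7018 μm/a
Convert to mass loss: 0.7018 μm/a × 7.14 g/cm³ = 5.011 g·m⁻²·a⁻¹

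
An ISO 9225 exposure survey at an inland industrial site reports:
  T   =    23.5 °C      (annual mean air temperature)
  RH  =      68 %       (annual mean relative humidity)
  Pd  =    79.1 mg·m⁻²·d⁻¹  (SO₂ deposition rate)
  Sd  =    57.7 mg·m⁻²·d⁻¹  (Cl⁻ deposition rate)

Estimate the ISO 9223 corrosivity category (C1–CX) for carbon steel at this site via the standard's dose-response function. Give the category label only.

carbon steel: f(T) = -0.054·(T−10) [T>10 °C] = -0.7290
  SO₂ term: 1.77·79.1^0.52·exp(0.02·68-0.7290) = 32.29
  Sd branch = 0.102·Sd^0.62·e^(0.033·RH+0.04·T) = 30.43 μm/a
  r_corr = 32.29 + 30.43 = 62.72 μm/a
62.7 μm/a falls in (50, 80] for carbon steel → category C4

C4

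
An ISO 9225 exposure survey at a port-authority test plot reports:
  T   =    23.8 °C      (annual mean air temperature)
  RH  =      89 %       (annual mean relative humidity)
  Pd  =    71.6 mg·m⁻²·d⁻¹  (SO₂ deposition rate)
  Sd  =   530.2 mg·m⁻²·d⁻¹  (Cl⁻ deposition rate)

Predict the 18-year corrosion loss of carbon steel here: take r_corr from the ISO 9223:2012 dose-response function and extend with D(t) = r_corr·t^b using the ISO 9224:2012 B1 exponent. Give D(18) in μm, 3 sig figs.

D(18) = 1.31e+03 μm

carbon steel: T>10 °C ⇒ hinge -0.054·(23.8−10) = -0.7452
  Pd branch = 1.77·Pd^0.52·e^(0.02·RH+f) = 45.91 μm/a
  Cl⁻ term: 0.102·530.2^0.62·exp(0.033·89+0.04·23.8) = 243.6
  r_corr = 45.91 + 243.6 = 289.5 μm/a
Long-term exponent b (ISO 9224 Table 2, B1) = 0.523
  D(18) = 289.5 × 18^0.523 = 289.5 × 4.534 = 1313 μm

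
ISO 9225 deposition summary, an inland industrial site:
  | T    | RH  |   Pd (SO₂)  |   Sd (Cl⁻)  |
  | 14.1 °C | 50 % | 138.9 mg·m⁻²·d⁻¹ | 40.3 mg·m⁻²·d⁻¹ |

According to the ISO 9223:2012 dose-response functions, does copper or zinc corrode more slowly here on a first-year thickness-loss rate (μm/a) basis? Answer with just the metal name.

copper: f(T) = -0.080·(T−10) [T>10 °C] = -0.3280
  sulphur-dioxide contribution → 0.2631 μm/a
  chloride contribution → 0.3357 μm/a
  total first-year rate 0.5988 μm/a
zinc: temperature factor f = -0.071·(4.1) = -0.2911
  sulphur-dioxide contribution → 0.843 μm/a
  chloride contribution → 0.7117 μm/a
  total first-year rate 1.555 μm/a
Ordering by μm/a: zinc (1.55) > copper (0.599)

copper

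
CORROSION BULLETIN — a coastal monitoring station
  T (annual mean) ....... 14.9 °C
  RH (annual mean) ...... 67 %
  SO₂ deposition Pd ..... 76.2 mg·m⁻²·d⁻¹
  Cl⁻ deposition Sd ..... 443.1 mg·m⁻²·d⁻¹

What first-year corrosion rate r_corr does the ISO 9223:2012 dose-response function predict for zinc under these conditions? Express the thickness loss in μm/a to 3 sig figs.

zinc: f(T) = -0.071·(T−10) [T>10 °C] = -0.3479
  SO₂ term: 0.0129·76.2^0.44·exp(0.046·67-0.3479) = 1.337
  Cl⁻ term: 0.0175·443.1^0.57·exp(0.008·67+0.085·14.9) = 3.423
  r_corr = 1.337 + 3.423 = 4.759 μm/a

r_corr = 4.76 μm/a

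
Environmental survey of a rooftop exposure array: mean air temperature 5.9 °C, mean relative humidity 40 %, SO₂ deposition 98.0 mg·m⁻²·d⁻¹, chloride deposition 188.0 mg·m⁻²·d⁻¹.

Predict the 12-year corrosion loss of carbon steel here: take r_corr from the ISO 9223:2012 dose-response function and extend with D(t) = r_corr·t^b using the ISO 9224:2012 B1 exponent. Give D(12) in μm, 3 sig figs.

D(12) = 130 μm

carbon steel: f(T) = +0.150·(T−10) [T≤10 °C] = -0.6150
  sulphur-dioxide contribution → 23.11 μm/a
  chloride contribution → 12.43 μm/a
  ⇒ r_corr(carbon steel) = 35.53 μm/a
Long-term exponent b (ISO 9224 Table 2, B1) = 0.523
  D(12) = 35.53 × 12^0.523 = 35.53 × 3.668 = 130.3 μm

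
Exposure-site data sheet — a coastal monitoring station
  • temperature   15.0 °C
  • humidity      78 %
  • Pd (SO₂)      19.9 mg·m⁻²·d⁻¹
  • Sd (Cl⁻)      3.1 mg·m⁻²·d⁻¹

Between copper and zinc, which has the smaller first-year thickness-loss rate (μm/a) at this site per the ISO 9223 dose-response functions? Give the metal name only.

copper: T>10 °C ⇒ hinge -0.080·(15.0−10) = -0.4000
  sulphur-dioxide contribution → 0.7707 μm/a
  chloride contribution → 0.4809 μm/a
  total first-year rate 1.252 μm/a
zinc: temperature factor f = -0.071·(5.0) = -0.3550
  sulphur-dioxide contribution → 1.219 μm/a
  chloride contribution → 0.2228 μm/a
  ⇒ r_corr(zinc) = 1.442 μm/a
Ordering by μm/a: zinc (1.44) > copper (1.25)

copper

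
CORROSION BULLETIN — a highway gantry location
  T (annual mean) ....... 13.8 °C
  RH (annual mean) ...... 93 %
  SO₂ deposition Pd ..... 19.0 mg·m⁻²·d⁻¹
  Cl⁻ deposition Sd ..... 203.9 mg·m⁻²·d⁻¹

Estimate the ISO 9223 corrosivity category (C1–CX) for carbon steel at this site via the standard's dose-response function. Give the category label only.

C5

carbon steel: temperature factor f = -0.054·(3.8) = -0.2052
  Pd branch = 1.77·Pd^0.52·e^(0.02·RH+f) = 42.81 μm/a
  Sd branch = 0.102·Sd^0.62·e^(0.033·RH+0.04·T) = 103 μm/a
  r_corr = 42.81 + 103 = 145.9 μm/a
Category bounds: 80…200 μm/a bracket r_corr ⇒ C5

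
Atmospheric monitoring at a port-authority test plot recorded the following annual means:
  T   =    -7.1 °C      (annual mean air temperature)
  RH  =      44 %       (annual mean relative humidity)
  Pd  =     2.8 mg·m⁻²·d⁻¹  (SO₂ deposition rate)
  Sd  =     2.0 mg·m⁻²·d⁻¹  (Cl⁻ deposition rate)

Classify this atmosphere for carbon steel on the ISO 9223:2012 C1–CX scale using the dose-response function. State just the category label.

C1

carbon steel: temperature factor f = +0.150·(-17.1) = -2.5650
  sulphur-dioxide contribution → 0.5607 μm/a
  chloride contribution → 0.5041 μm/a
  ⇒ r_corr(carbon steel) = 1.065 μm/a
Category bounds: 0…1.3 μm/a bracket r_corr ⇒ C1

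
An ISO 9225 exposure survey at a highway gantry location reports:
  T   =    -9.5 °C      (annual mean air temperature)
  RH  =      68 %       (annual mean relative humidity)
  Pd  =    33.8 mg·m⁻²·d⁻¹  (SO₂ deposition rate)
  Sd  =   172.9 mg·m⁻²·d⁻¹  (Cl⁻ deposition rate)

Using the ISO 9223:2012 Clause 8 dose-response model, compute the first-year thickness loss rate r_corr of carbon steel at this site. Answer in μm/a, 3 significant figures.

r_corr = 18.4 μm/a

carbon steel: temperature factor f = +0.150·(-19.5) = -2.9250
  Pd branch = 1.77·Pd^0.52·e^(0.02·RH+f) = 2.309 μm/a
  Cl⁻ term: 0.102·172.9^0.62·exp(0.033·68+0.04·-9.5) = 16.05
  sum: 2.309 + 16.05 → r_corr = 18.36 μm/a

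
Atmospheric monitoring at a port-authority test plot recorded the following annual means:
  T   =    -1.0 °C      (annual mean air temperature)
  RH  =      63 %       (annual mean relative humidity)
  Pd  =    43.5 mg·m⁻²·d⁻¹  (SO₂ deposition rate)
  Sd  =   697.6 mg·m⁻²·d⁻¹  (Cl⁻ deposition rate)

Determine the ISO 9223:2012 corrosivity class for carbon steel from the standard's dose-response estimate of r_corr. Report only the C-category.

C4

carbon steel: T≤10 °C ⇒ hinge +0.150·(-1.0−10) = -1.6500
  SO₂ term: 1.77·43.5^0.52·exp(0.02·63-1.6500) = 8.523
  Sd branch = 0.102·Sd^0.62·e^(0.033·RH+0.04·T) = 45.41 μm/a
  sum: 8.523 + 45.41 → r_corr = 53.93 μm/a
ISO 9223 Table 2 (carbon steel): 50 < 53.9 ≤ 80 μm/a ⇒ C4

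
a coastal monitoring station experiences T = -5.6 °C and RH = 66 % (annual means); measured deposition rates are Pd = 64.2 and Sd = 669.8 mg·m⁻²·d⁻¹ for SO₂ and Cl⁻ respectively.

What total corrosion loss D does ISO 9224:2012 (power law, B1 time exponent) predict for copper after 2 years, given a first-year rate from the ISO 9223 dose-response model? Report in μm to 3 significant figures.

copper: f(T) = +0.126·(T−10) [T≤10 °C] = -1.9656
  sulphur-dioxide contribution → 0.1076 μm/a
  chloride contribution → 0.4858 μm/a
  total first-year rate 0.5934 μm/a
Long-term exponent b (ISO 9224 Table 2, B1) = 0.667
  D(2) = 0.5934 × 2^0.667 = 0.5934 × 1.588 = 0.9421 μm

D(2) = 0.942 μm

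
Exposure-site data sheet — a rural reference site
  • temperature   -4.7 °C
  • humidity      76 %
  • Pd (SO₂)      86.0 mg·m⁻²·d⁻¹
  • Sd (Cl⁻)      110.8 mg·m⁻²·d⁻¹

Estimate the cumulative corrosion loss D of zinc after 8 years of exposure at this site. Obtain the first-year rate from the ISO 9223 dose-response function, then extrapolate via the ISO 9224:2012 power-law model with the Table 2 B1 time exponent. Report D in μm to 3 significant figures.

D(8) = 11.1 μm

zinc: T≤10 °C ⇒ hinge +0.038·(-4.7−10) = -0.5586
  Pd branch = 0.0129·Pd^0.44·e^(0.046·RH+f) = 1.728 μm/a
  Cl⁻ term: 0.0175·110.8^0.57·exp(0.008·76+0.085·-4.7) = 0.3155
  sum: 1.728 + 0.3155 → r_corr = 2.043 μm/a
Power-law: D(8) = r_corr · 8^0.813
  D(8) = 2.043 × 8^0.813 = 2.043 × 5.423 = 11.08 μm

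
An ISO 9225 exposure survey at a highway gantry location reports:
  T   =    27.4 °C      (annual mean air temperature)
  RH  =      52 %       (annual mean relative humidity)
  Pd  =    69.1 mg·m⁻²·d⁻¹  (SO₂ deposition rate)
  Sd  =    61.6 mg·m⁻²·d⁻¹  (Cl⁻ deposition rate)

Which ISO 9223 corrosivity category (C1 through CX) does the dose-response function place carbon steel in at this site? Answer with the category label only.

carbon steel: T>10 °C ⇒ hinge -0.054·(27.4−10) = -0.9396
  SO₂ term: 1.77·69.1^0.52·exp(0.02·52-0.9396) = 17.71
  Cl⁻ term: 0.102·61.6^0.62·exp(0.033·52+0.04·27.4) = 21.85
  r_corr = 17.71 + 21.85 = 39.55 μm/a
ISO 9223 Table 2 (carbon steel): 25 < 39.6 ≤ 50 μm/a ⇒ C3

C3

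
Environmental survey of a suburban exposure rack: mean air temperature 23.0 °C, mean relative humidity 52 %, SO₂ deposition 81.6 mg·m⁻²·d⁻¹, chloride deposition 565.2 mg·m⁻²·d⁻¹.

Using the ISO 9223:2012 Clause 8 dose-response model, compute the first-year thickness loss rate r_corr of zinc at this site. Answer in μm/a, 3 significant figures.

zinc: f(T) = -0.071·(T−10) [T>10 °C] = -0.9230
  sulphur-dioxide contribution → 0.3888 μm/a
  chloride contribution → 6.942 μm/a
  ⇒ r_corr(zinc) = 7.331 μm/a

r_corr = 7.33 μm/a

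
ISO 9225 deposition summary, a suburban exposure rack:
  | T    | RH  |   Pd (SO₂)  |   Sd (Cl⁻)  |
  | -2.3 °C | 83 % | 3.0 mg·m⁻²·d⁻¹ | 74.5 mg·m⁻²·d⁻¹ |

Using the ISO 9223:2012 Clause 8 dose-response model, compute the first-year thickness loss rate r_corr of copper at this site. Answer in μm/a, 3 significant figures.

copper: T≤10 °C ⇒ hinge +0.126·(-2.3−10) = -1.5498
  Pd branch = 0.0053·Pd^0.26·e^(0.059·RH+f) = 0.2004 μm/a
  Cl⁻ term: 0.01025·74.5^0.27·exp(0.036·83+0.049·-2.3) = 0.582
  r_corr = 0.2004 + 0.582 = 0.7825 μm/a

r_corr = 0.782 μm/a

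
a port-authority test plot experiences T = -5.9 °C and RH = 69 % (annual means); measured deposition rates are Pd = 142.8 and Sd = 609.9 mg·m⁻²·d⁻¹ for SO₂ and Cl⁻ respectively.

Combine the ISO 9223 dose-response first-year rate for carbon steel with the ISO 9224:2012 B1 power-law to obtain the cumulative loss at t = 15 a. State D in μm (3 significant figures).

carbon steel: f(T) = +0.150·(T−10) [T≤10 °C] = -2.3850
  SO₂ term: 1.77·142.8^0.52·exp(0.02·69-2.3850) = 8.55
  Cl⁻ term: 0.102·609.9^0.62·exp(0.033·69+0.04·-5.9) = 41.87
  r_corr = 8.55 + 41.87 = 50.42 μm/a
ISO 9224: D(t) = r_corr · t^b with b = 0.523 (carbon steel, B1)
  D(15) = 50.42 × 15^0.523 = 50.42 × 4.122 = 207.8 μm

D(15) = 208 μm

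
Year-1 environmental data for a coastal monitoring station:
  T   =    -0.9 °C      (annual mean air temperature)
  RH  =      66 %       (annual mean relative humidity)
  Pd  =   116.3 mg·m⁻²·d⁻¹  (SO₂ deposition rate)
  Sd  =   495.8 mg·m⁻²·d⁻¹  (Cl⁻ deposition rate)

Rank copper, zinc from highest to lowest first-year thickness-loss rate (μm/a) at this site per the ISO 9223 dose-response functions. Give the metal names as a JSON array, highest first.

copper: T≤10 °C ⇒ hinge +0.126·(-0.9−10) = -1.3734
  sulphur-dioxide contribution → 0.227 μm/a
  chloride contribution → 0.5639 μm/a
  ⇒ r_corr(copper) = 0.7909 μm/a
zinc: f(T) = +0.038·(T−10) [T≤10 °C] = -0.4142
  sulphur-dioxide contribution → 1.439 μm/a
  chloride contribution → 0.945 μm/a
  ⇒ r_corr(zinc) = 2.384 μm/a
Ordering by μm/a: zinc (2.38) > copper (0.791)

["zinc", "copper"]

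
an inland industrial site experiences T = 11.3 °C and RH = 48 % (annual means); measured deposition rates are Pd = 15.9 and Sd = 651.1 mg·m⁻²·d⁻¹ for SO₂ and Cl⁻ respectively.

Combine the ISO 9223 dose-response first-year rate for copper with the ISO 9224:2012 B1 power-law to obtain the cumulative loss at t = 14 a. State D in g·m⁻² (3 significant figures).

copper: f(T) = -0.080·(T−10) [T>10 °C] = -0.1040
  sulphur-dioxide contribution → 0.1665 μm/a
  chloride contribution → 0.5772 μm/a
  total first-year rate 0.7437 μm/a
Long-term exponent b (ISO 9224 Table 2, B1) = 0.667
  D(14) = 0.7437 × 14^0.667 = 0.7437 × 5.814 = 4.324 μm
  Mass loss = 4.324 μm × 8.96 g/cm³ = 38.74 g·m⁻²

D(14) = 38.7 g·m⁻²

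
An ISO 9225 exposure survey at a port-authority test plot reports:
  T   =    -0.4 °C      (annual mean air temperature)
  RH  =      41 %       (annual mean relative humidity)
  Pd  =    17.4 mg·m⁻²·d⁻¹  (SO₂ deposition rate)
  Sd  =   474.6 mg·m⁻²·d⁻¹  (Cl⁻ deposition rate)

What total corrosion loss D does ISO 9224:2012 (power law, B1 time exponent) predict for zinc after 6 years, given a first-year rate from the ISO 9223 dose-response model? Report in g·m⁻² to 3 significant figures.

D(6) = 30.3 g·m⁻²

zinc: f(T) = +0.038·(T−10) [T≤10 °C] = -0.3952
  sulphur-dioxide contribution → 0.2013 μm/a
  chloride contribution → 0.7875 μm/a
  total first-year rate 0.9888 μm/a
Long-term exponent b (ISO 9224 Table 2, B1) = 0.813
  D(6) = 0.9888 × 6^0.813 = 0.9888 × 4.292 = 4.244 μm
  Mass loss = 4.244 μm × 7.14 g/cm³ = 30.3 g·m⁻²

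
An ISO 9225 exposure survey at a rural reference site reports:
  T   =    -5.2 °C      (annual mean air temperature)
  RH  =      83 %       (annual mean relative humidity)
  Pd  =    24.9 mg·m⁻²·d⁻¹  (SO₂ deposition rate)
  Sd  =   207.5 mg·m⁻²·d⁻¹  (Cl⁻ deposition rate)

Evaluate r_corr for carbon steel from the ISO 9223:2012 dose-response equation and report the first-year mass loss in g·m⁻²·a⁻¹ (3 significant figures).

r_corr = 315 g·m⁻²·a⁻¹

carbon steel: T≤10 °C ⇒ hinge +0.150·(-5.2−10) = -2.2800
  Pd branch = 1.77·Pd^0.52·e^(0.02·RH+f) = 5.067 μm/a
  Cl⁻ term: 0.102·207.5^0.62·exp(0.033·83+0.04·-5.2) = 35.02
  r_corr = 5.067 + 35.02 = 40.09 μm/a
Convert to mass loss: 40.09 μm/a × 7.85 g/cm³ = 314.7 g·m⁻²·a⁻¹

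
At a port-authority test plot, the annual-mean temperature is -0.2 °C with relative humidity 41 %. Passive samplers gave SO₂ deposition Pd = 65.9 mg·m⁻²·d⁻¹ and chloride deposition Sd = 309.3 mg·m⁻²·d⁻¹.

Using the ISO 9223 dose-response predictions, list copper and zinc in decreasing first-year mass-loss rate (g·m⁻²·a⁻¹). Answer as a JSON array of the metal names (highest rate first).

copper: f(T) = +0.126·(T−10) [T≤10 °C] = -1.2852
  sulphur-dioxide contribution → 0.04893 μm/a
  chloride contribution → 0.2089 μm/a
  ⇒ r_corr(copper) = 0.2578 μm/a
  mass loss = 0.2578 μm/a × 8.96 g/cm³ = 2.31 g·m⁻²·a⁻¹
zinc: T≤10 °C ⇒ hinge +0.038·(-0.2−10) = -0.3876
  sulphur-dioxide contribution → 0.3645 μm/a
  chloride contribution → 0.6275 μm/a
  total first-year rate 0.992 μm/a
  mass loss = 0.992 μm/a × 7.14 g/cm³ = 7.083 g·m⁻²·a⁻¹
Ordering by g·m⁻²·a⁻¹: zinc (7.08) > copper (2.31)

["zinc", "copper"]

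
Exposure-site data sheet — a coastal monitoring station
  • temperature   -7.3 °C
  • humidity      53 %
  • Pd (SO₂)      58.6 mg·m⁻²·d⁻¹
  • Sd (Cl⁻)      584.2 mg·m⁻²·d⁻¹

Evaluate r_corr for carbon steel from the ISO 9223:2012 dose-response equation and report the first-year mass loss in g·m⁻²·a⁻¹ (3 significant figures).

r_corr = 203 g·m⁻²·a⁻¹

carbon steel: temperature factor f = +0.150·(-17.3) = -2.5950
  SO₂ term: 1.77·58.6^0.52·exp(0.02·53-2.5950) = 3.167
  Cl⁻ term: 0.102·584.2^0.62·exp(0.033·53+0.04·-7.3) = 22.73
  r_corr = 3.167 + 22.73 = 25.9 μm/a
Convert to mass loss: 25.9 μm/a × 7.85 g/cm³ = 203.3 g·m⁻²·a⁻¹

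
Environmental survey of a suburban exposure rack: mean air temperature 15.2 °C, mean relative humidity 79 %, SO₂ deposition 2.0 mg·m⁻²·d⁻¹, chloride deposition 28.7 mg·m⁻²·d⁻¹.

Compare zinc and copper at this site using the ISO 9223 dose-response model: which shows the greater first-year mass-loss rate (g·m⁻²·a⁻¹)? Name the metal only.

zinc: temperature factor f = -0.071·(5.2) = -0.3692
  sulphur-dioxide contribution → 0.4581 μm/a
  chloride contribution → 0.8121 μm/a
  ⇒ r_corr(zinc) = 1.27 μm/a
  mass loss = 1.27 μm/a × 7.14 g/cm³ = 9.069 g·m⁻²·a⁻¹
copper: f(T) = -0.080·(T−10) [T>10 °C] = -0.4160
  sulphur-dioxide contribution → 0.4427 μm/a
  chloride contribution → 0.9182 μm/a
  ⇒ r_corr(copper) = 1.361 μm/a
  mass loss = 1.361 μm/a × 8.96 g/cm³ = 12.19 g·m⁻²·a⁻¹
Ordering by g·m⁻²·a⁻¹: copper (12.2) > zinc (9.07)

copper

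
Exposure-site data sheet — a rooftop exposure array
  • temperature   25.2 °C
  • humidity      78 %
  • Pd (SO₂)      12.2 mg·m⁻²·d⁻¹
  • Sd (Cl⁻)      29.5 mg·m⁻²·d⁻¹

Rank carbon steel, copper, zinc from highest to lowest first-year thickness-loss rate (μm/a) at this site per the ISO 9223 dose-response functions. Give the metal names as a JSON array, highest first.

carbon steel: f(T) = -0.054·(T−10) [T>10 °C] = -0.8208
  Pd branch = 1.77·Pd^0.52·e^(0.02·RH+f) = 13.61 μm/a
  Sd branch = 0.102·Sd^0.62·e^(0.033·RH+0.04·T) = 29.89 μm/a
  sum: 13.61 + 29.89 → r_corr = 43.5 μm/a
copper: temperature factor f = -0.080·(15.2) = -1.2160
  SO₂ term: 0.0053·12.2^0.26·exp(0.059·78-1.2160) = 0.3001
  Cl⁻ term: 0.01025·29.5^0.27·exp(0.036·78+0.049·25.2) = 1.457
  r_corr = 0.3001 + 1.457 = 1.757 μm/a
zinc: f(T) = -0.071·(T−10) [T>10 °C] = -1.0792
  SO₂ term: 0.0129·12.2^0.44·exp(0.046·78-1.0792) = 0.4766
  Cl⁻ term: 0.0175·29.5^0.57·exp(0.008·78+0.085·25.2) = 1.915
  sum: 0.4766 + 1.915 → r_corr = 2.391 μm/a
Ordering by μm/a: carbon steel (43.5) > zinc (2.39) > copper (1.76)

["carbon steel", "zinc", "copper"]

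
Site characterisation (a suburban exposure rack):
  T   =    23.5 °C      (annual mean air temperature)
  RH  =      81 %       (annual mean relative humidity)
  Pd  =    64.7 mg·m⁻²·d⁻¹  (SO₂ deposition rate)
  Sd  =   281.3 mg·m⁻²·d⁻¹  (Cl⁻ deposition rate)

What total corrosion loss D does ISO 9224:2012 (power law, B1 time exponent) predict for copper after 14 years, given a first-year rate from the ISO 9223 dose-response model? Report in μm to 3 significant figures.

copper: temperature factor f = -0.080·(13.5) = -1.0800
  sulphur-dioxide contribution → 0.6332 μm/a
  chloride contribution → 2.745 μm/a
  ⇒ r_corr(copper) = 3.378 μm/a
Power-law: D(14) = r_corr · 14^0.667
  D(14) = 3.378 × 14^0.667 = 3.378 × 5.814 = 19.64 μm

D(14) = 19.6 μm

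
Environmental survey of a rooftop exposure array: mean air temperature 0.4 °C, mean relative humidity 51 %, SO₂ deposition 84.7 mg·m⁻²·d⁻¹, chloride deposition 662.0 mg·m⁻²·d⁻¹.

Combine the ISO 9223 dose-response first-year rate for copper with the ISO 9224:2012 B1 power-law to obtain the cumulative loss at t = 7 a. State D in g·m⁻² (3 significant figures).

copper: f(T) = +0.126·(T−10) [T≤10 °C] = -1.2096
  sulphur-dioxide contribution → 0.1016 μm/a
  chloride contribution → 0.3786 μm/a
  total first-year rate 0.4803 μm/a
ISO 9224: D(t) = r_corr · t^b with b = 0.667 (copper, B1)
  D(7) = 0.4803 × 7^0.667 = 0.4803 × 3.662 = 1.759 μm
  Mass loss = 1.759 μm × 8.96 g/cm³ = 15.76 g·m⁻²

D(7) = 15.8 g·m⁻²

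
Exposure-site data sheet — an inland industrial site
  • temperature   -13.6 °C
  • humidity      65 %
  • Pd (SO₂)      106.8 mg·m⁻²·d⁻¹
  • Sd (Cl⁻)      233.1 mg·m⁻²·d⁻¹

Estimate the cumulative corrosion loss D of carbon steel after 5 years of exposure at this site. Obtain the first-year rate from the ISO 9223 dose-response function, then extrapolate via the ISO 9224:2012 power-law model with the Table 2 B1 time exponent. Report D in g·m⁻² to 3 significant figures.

D(5) = 309 g·m⁻²

carbon steel: temperature factor f = +0.150·(-23.6) = -3.5400
  sulphur-dioxide contribution → 2.138 μm/a
  chloride contribution → 14.85 μm/a
  total first-year rate 16.99 μm/a
ISO 9224: D(t) = r_corr · t^b with b = 0.523 (carbon steel, B1)
  D(5) = 16.99 × 5^0.523 = 16.99 × 2.32 = 39.42 μm
  Mass loss = 39.42 μm × 7.85 g/cm³ = 309.5 g·m⁻²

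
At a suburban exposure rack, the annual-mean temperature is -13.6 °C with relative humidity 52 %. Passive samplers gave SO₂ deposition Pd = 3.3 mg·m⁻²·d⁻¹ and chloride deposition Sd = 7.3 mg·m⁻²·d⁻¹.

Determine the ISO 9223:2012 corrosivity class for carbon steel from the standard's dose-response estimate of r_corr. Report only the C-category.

C2

carbon steel: T≤10 °C ⇒ hinge +0.150·(-13.6−10) = -3.5400
  SO₂ term: 1.77·3.3^0.52·exp(0.02·52-3.5400) = 0.2703
  Sd branch = 0.102·Sd^0.62·e^(0.033·RH+0.04·T) = 1.129 μm/a
  sum: 0.2703 + 1.129 → r_corr = 1.4 μm/a
ISO 9223 Table 2 (carbon steel): 1.3 < 1.4 ≤ 25 μm/a ⇒ C2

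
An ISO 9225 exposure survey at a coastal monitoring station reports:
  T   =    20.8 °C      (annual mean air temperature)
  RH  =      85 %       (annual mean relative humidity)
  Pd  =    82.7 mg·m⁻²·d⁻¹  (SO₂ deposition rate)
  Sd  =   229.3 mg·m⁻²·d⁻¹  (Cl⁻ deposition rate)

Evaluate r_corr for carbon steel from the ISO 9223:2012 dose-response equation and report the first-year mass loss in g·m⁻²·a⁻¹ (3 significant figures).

carbon steel: f(T) = -0.054·(T−10) [T>10 °C] = -0.5832
  Pd branch = 1.77·Pd^0.52·e^(0.02·RH+f) = 53.72 μm/a
  Sd branch = 0.102·Sd^0.62·e^(0.033·RH+0.04·T) = 112.6 μm/a
  r_corr = 53.72 + 112.6 = 166.3 μm/a
Convert to mass loss: 166.3 μm/a × 7.85 g/cm³ = 1306 g·m⁻²·a⁻¹

r_corr = 1.31e+03 g·m⁻²·a⁻¹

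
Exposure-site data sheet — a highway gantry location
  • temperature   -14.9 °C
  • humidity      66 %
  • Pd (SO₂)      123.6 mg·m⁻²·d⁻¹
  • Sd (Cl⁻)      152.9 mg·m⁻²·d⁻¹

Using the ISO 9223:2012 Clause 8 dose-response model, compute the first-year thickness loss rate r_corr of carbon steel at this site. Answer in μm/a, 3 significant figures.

carbon steel: T≤10 °C ⇒ hinge +0.150·(-14.9−10) = -3.7350
  sulphur-dioxide contribution → 1.936 μm/a
  chloride contribution → 11.22 μm/a
  ⇒ r_corr(carbon steel) = 13.16 μm/a

r_corr = 13.2 μm/a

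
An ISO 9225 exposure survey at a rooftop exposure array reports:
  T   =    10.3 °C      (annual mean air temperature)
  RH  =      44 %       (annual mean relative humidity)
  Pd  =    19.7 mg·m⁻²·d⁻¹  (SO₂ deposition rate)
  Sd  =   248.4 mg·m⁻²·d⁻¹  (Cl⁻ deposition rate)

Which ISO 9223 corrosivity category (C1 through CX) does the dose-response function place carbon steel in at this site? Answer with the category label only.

carbon steel: temperature factor f = -0.054·(0.3) = -0.0162
  sulphur-dioxide contribution → 19.78 μm/a
  chloride contribution → 20.1 μm/a
  ⇒ r_corr(carbon steel) = 39.88 μm/a
Category bounds: 25…50 μm/a bracket r_corr ⇒ C3

C3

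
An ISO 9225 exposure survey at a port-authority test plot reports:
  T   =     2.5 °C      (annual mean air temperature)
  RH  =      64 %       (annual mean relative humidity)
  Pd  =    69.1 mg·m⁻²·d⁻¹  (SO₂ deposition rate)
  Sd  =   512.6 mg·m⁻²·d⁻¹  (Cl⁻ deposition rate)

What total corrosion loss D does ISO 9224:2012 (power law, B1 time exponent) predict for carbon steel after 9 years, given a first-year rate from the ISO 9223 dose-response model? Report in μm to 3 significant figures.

D(9) = 200 μm

carbon steel: temperature factor f = +0.150·(-7.5) = -1.1250
  Pd branch = 1.77·Pd^0.52·e^(0.02·RH+f) = 18.7 μm/a
  Sd branch = 0.102·Sd^0.62·e^(0.033·RH+0.04·T) = 44.6 μm/a
  r_corr = 18.7 + 44.6 = 63.3 μm/a
Power-law: D(9) = r_corr · 9^0.523
  D(9) = 63.3 × 9^0.523 = 63.3 × 3.156 = 199.7 μm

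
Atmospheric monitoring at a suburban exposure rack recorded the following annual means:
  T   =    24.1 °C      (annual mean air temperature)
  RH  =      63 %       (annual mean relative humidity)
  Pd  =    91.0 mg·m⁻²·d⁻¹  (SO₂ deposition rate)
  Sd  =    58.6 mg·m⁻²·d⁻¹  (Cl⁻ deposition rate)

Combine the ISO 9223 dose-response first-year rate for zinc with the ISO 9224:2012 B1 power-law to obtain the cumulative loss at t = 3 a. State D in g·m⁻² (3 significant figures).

zinc: f(T) = -0.071·(T−10) [T>10 °C] = -1.0011
  SO₂ term: 0.0129·91.0^0.44·exp(0.046·63-1.0011) = 0.6257
  Sd branch = 0.0175·Sd^0.57·e^(0.008·RH+0.085·T) = 2.287 μm/a
  r_corr = 0.6257 + 2.287 = 2.913 μm/a
ISO 9224: D(t) = r_corr · t^b with b = 0.813 (zinc, B1)
  D(3) = 2.913 × 3^0.813 = 2.913 × 2.443 = 7.116 μm
  Mass loss = 7.116 μm × 7.14 g/cm³ = 50.8 g·m⁻²

D(3) = 50.8 g·m⁻²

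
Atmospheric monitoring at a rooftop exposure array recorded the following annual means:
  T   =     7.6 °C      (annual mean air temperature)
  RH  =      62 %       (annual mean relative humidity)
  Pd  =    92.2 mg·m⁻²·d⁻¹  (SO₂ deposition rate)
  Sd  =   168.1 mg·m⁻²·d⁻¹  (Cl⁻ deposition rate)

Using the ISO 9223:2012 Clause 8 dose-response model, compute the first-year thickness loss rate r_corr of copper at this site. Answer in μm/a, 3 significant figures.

copper: f(T) = +0.126·(T−10) [T≤10 °C] = -0.3024
  SO₂ term: 0.0053·92.2^0.26·exp(0.059·62-0.3024) = 0.4925
  Cl⁻ term: 0.01025·168.1^0.27·exp(0.036·62+0.049·7.6) = 0.553
  r_corr = 0.4925 + 0.553 = 1.045 μm/a

r_corr = 1.05 μm/a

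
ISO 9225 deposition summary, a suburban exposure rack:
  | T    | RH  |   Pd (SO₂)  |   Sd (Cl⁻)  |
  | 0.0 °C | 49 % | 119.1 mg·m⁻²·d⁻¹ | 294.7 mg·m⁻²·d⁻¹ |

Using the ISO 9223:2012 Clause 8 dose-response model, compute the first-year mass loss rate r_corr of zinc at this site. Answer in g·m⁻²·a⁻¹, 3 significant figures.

r_corr = 9.64 g·m⁻²·a⁻¹

zinc: temperature factor f = +0.038·(-10.0) = -0.3800
  sulphur-dioxide contribution → 0.6884 μm/a
  chloride contribution → 0.662 μm/a
  total first-year rate 1.35 μm/a
Convert to mass loss: 1.35 μm/a × 7.14 g/cm³ = 9.642 g·m⁻²·a⁻¹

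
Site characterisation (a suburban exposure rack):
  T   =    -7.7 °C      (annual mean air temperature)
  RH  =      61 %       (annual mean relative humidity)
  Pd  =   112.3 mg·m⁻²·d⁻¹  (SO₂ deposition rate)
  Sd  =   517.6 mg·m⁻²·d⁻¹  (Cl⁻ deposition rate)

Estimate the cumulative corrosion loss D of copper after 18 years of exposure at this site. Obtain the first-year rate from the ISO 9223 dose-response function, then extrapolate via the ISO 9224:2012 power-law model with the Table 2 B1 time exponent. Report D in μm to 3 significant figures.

D(18) = 2.84 μm

copper: temperature factor f = +0.126·(-17.7) = -2.2302
  Pd branch = 0.0053·Pd^0.26·e^(0.059·RH+f) = 0.07109 μm/a
  Cl⁻ term: 0.01025·517.6^0.27·exp(0.036·61+0.049·-7.7) = 0.3415
  sum: 0.07109 + 0.3415 → r_corr = 0.4126 μm/a
ISO 9224: D(t) = r_corr · t^b with b = 0.667 (copper, B1)
  D(18) = 0.4126 × 18^0.667 = 0.4126 × 6.875 = 2.836 μm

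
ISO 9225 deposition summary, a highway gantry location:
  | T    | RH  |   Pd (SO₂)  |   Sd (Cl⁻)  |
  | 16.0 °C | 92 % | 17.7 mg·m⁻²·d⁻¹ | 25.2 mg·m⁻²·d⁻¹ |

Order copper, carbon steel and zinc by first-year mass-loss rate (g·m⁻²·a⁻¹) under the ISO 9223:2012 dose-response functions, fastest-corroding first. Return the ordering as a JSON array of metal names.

["carbon steel", "copper", "zinc"]

copper: T>10 °C ⇒ hinge -0.080·(16.0−10) = -0.4800
  Pd branch = 0.0053·Pd^0.26·e^(0.059·RH+f) = 1.576 μm/a
  Cl⁻ term: 0.01025·25.2^0.27·exp(0.036·92+0.049·16.0) = 1.472
  sum: 1.576 + 1.472 → r_corr = 3.049 μm/a
  mass loss = 3.049 μm/a × 8.96 g/cm³ = 27.31 g·m⁻²·a⁻¹
carbon steel: temperature factor f = -0.054·(6.0) = -0.3240
  SO₂ term: 1.77·17.7^0.52·exp(0.02·92-0.3240) = 35.92
  Cl⁻ term: 0.102·25.2^0.62·exp(0.033·92+0.04·16.0) = 29.78
  r_corr = 35.92 + 29.78 = 65.7 μm/a
  mass loss = 65.7 μm/a × 7.85 g/cm³ = 515.7 g·m⁻²·a⁻¹
zinc: temperature factor f = -0.071·(6.0) = -0.4260
  SO₂ term: 0.0129·17.7^0.44·exp(0.046·92-0.4260) = 2.054
  Cl⁻ term: 0.0175·25.2^0.57·exp(0.008·92+0.085·16.0) = 0.8956
  sum: 2.054 + 0.8956 → r_corr = 2.95 μm/a
  mass loss = 2.95 μm/a × 7.14 g/cm³ = 21.06 g·m⁻²·a⁻¹
Ordering by g·m⁻²·a⁻¹: carbon steel (516) > copper (27.3) > zinc (21.1)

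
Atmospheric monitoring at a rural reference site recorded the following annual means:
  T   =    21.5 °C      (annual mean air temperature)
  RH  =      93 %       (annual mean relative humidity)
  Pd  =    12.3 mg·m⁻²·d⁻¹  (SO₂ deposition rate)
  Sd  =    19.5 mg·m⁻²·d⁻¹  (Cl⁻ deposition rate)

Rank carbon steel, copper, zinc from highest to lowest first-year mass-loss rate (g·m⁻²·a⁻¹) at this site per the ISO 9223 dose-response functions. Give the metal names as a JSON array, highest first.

carbon steel: T>10 °C ⇒ hinge -0.054·(21.5−10) = -0.6210
  Pd branch = 1.77·Pd^0.52·e^(0.02·RH+f) = 22.53 μm/a
  Cl⁻ term: 0.102·19.5^0.62·exp(0.033·93+0.04·21.5) = 32.72
  sum: 22.53 + 32.72 → r_corr = 55.25 μm/a
  mass loss = 55.25 μm/a × 7.85 g/cm³ = 433.7 g·m⁻²·a⁻¹
copper: T>10 °C ⇒ hinge -0.080·(21.5−10) = -0.9200
  Pd branch = 0.0053·Pd^0.26·e^(0.059·RH+f) = 0.9797 μm/a
  Cl⁻ term: 0.01025·19.5^0.27·exp(0.036·93+0.049·21.5) = 1.865
  r_corr = 0.9797 + 1.865 = 2.844 μm/a
  mass loss = 2.844 μm/a × 8.96 g/cm³ = 25.48 g·m⁻²·a⁻¹
zinc: f(T) = -0.071·(T−10) [T>10 °C] = -0.8165
  SO₂ term: 0.0129·12.3^0.44·exp(0.046·93-0.8165) = 1.24
  Cl⁻ term: 0.0175·19.5^0.57·exp(0.008·93+0.085·21.5) = 1.245
  r_corr = 1.24 + 1.245 = 2.485 μm/a
  mass loss = 2.485 μm/a × 7.14 g/cm³ = 17.74 g·m⁻²·a⁻¹
Ordering by g·m⁻²·a⁻¹: carbon steel (434) > copper (25.5) > zinc (17.7)

["carbon steel", "copper", "zinc"]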